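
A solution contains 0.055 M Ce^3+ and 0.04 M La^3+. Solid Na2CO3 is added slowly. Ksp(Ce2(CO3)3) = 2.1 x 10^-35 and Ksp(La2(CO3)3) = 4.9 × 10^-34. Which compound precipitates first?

Ce2(CO3)3

Each salt begins to precipitate when Q = Ksp, i.e. when [CO3^2-] reaches its threshold.
For Ce2(CO3)3: 2.1 x 10^-35 = (0.055)^2 × [CO3^2-]^3  ⇒  [CO3^2-] = 1.9 × 10^-11 M.
For La2(CO3)3: 4.9 × 10^-34 = (0.04)^2 × [CO3^2-]^3  ⇒  [CO3^2-] = 6.7 × 10^-11 M.
The salt with the lower threshold [CO3^2-] precipitates first: Ce2(CO3)3.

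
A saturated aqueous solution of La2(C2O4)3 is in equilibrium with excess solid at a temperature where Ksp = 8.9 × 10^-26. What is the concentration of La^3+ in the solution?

La2(C2O4)3(s) ⇌ 2 La^3+(aq) + 3 C2O4^2-(aq)
Ksp = [La^3+]^2[C2O4^2-]^3
If s mol/L of La2(C2O4)3 dissolves, [La^3+] = 2s and [C2O4^2-] = 3s.
Ksp = (2s)^2(3s)^3 = 108s^5
s^5 = 8.9 × 10^-26 / 108, so s = 3.83 × 10^-6 M
[La^3+] = 2s = 7.7 x 10^-6 M

7.7e-6 M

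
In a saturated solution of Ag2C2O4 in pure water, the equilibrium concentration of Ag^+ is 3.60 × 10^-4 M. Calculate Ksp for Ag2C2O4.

Ag2C2O4(s) ⇌ 2 Ag^+(aq) + C2O4^2-(aq)
Stoichiometry gives [C2O4^2-] = (1/2)[Ag^+] = 1.800 × 10^-4 M.
Ksp = [Ag^+]^2[C2O4^2-]
Ksp = (3.60 × 10^-4)^2 × 1.800 × 10^-4 = 2.33 × 10^-11

Ksp = 2.33 × 10^-11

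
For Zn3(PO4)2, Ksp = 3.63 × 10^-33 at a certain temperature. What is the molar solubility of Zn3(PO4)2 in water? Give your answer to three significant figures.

Zn3(PO4)2(s) ⇌ 3 Zn^2+(aq) + 2 PO4^3-(aq)
Ksp = [Zn^2+]^3[PO4^3-]^2
For each mole of Zn3(PO4)2 that dissolves: [Zn^2+] = 3s, [PO4^3-] = 2s.
So Ksp = (3s)^3 × (2s)^2 = 108s^5
s = (3.63 × 10^-33 / 108)^(1/5) = 1.27 x 10^-7 M

1.27 x 10^-7 M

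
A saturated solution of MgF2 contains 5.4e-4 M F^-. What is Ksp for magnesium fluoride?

7.9 × 10^-11

MgF2(s) ⇌ Mg^2+(aq) + 2 F^-(aq)
Stoichiometry gives [Mg^2+] = (1/2)[F^-] = 2.70 x 10^-4 M.
Ksp = [Mg^2+][F^-]^2
Ksp = 2.70 x 10^-4 × (5.4 × 10^-4)^2 = 7.9 x 10^-11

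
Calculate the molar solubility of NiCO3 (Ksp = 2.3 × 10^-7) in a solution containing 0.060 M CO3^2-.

s = 3.8e-6 M

NiCO3(s) <=> Ni^2+(aq) + CO3^2-(aq)
Ksp = [Ni^2+][CO3^2-]
Let s = moles of NiCO3 that dissolve per litre. [Ni^2+] = s, [CO3^2-] = 0.060 + s ≈ 0.060 (since the CO3^2- already present dominates).
Ksp ≈ s × 0.060
s = 3.8 × 10^-6 M
Check: s = 3.8 × 10^-6 ≪ 0.060, so the approximation is valid.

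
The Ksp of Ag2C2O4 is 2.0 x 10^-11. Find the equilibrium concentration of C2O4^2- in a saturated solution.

[C2O4^2-] = 1.7 × 10^-4 M

Ag2C2O4(s) ⇌ 2 Ag^+(aq) + C2O4^2-(aq)
Ksp = [Ag^+]^2[C2O4^2-]
For each mole of Ag2C2O4 that dissolves: [Ag^+] = 2s, [C2O4^2-] = s.
Ksp = (2s)^2s = 4s^3
Solving, s = (2.0 x 10^-11/4)^(1/3) = 1.71 x 10^-4 M
[C2O4^2-] = s = 1.7 x 10^-4 M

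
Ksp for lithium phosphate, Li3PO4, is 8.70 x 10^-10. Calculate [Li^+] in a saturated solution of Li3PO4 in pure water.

Li3PO4(s) ⇌ 3 Li^+(aq) + PO4^3-(aq)
Ksp = [Li^+]^3[PO4^3-]
With molar solubility s: [Li^+] = 3s, [PO4^3-] = s.
Ksp = (3s)^3s = 27s^4
s^4 = 8.70 x 10^-10 / 27, so s = 2.383 × 10^-3 M
[Li^+] = 3s = 7.15 × 10^-3 M

7.15e-3 M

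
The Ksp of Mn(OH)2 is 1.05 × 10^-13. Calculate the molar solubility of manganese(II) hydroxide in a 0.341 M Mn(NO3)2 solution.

Mn(OH)2(s) <=> Mn^2+(aq) + 2 OH^-(aq)
Ksp = [Mn^2+][OH^-]^2
Let s be the molar solubility in this solution. [Mn^2+] = 0.341 + s ≈ 0.341, [OH^-] = 2s (common-ion effect: Mn^2+ is already 0.341 M).
Ksp ≈ 0.341 × (2s)^2
s = 2.77 x 10^-7 M
Check: s = 2.8 × 10^-7 ≪ 0.341, so the approximation is valid.

2.77 × 10^-7 M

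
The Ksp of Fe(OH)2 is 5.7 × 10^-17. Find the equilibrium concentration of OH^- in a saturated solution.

Fe(OH)2(s) ⇌ Fe^2+ + 2 OH^-
Ksp = [Fe^2+][OH^-]^2
With molar solubility s: [Fe^2+] = s, [OH^-] = 2s.
Ksp = s(2s)^2 = 4s^3
s = (5.7 × 10^-17 / 4)^(1/3) = 2.42 x 10^-6 M
[OH^-] = 2s = 4.8 × 10^-6 M

4.8e-6 M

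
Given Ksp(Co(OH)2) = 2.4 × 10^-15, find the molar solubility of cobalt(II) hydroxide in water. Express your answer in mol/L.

Co(OH)2(s) <=> Co^2+(aq) + 2 OH^-(aq)
Ksp = [Co^2+][OH^-]^2
If s mol/L of Co(OH)2 dissolves, [Co^2+] = s and [OH^-] = 2s.
So Ksp = s × (2s)^2 = 4s^3
Solving, s = (2.4 × 10^-15/4)^(1/3) = 8.4 × 10^-6 M

s ≈ 8.4 x 10^-6 M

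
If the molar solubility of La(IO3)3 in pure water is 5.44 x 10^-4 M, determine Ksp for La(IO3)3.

La(IO3)3(s) ⇌ La^3+(aq) + 3 IO3^-(aq)
With molar solubility s: [La^3+] = s, [IO3^-] = 3s.
Ksp = [La^3+][IO3^-]^3
Substituting: Ksp = s(3s)^3 = 27s^4
Ksp = 27 × (5.44 × 10^-4)^4 = 2.36 × 10^-12

Ksp = 2.36e-12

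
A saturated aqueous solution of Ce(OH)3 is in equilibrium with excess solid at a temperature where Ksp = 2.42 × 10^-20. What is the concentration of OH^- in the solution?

Ce(OH)3(s) ⇌ Ce^3+ + 3 OH^-
Ksp = [Ce^3+][OH^-]^3
For each mole of Ce(OH)3 that dissolves: [Ce^3+] = s, [OH^-] = 3s.
So Ksp = s × (3s)^3 = 27s^4
s^4 = 2.42 × 10^-20 / 27, so s = 5.472 × 10^-6 M
[OH^-] = 3s = 1.64 × 10^-5 M

[OH^-] ≈ 1.64 × 10^-5 M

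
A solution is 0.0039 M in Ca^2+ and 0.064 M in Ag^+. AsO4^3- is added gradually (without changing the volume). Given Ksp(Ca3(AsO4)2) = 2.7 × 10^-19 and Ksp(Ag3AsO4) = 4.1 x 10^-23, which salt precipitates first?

Precipitation of each salt starts when its ion product equals its Ksp.
For Ca3(AsO4)2: 2.7 × 10^-19 = (0.0039)^3 × [AsO4^3-]^2  ⇒  [AsO4^3-] = 2.1 × 10^-6 M.
For Ag3AsO4: 4.1 x 10^-23 = (0.064)^3 × [AsO4^3-]  ⇒  [AsO4^3-] = 1.6 × 10^-19 M.
The salt with the lower threshold [AsO4^3-] precipitates first: Ag3AsO4.

Ag3AsO4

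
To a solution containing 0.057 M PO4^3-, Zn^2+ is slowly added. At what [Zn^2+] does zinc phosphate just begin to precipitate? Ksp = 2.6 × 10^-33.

9.3 × 10^-11 M

Zn3(PO4)2(s) <=> 3 Zn^2+(aq) + 2 PO4^3-(aq)
Ksp = [Zn^2+]^3[PO4^3-]^2
Precipitation begins when Q = Ksp. With [PO4^3-] = 0.057 M:
2.6 × 10^-33 = (0.057)^2 × [Zn^2+]^3
[Zn^2+] = (2.6 × 10^-33 / 3.25 x 10^-3)^(1/3) = 9.3 x 10^-11 M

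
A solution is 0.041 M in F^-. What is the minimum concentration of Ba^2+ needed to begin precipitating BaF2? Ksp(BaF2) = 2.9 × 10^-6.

BaF2(s) ⇌ Ba^2+ + 2 F^-
Ksp = [Ba^2+][F^-]^2
Precipitation begins when Q = Ksp. With [F^-] = 0.041 M:
2.9 × 10^-6 = (0.041)^2 × [Ba^2+]
[Ba^2+] = (2.9 × 10^-6 / 1.68 × 10^-3) = 1.7 × 10^-3 M

1.7 × 10^-3 M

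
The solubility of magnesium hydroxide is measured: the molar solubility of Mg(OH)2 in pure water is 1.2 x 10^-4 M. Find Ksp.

Ksp ≈ 6.9 × 10^-12

Mg(OH)2(s) ⇌ Mg^2+ + 2 OH^-
With molar solubility s: [Mg^2+] = s, [OH^-] = 2s.
Ksp = [Mg^2+][OH^-]^2
So Ksp = s × (2s)^2 = 4s^3
Ksp = 4 × (1.2 x 10^-4)^3 = 6.9 × 10^-12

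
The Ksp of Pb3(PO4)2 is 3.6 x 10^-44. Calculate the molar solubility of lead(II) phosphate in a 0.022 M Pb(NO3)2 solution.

s = 2.9e-20 M

Pb3(PO4)2(s) ⇌ 3 Pb^2+(aq) + 2 PO4^3-(aq)
Ksp = [Pb^2+]^3[PO4^3-]^2
Let s be the molar solubility in this solution. [Pb^2+] = 0.022 + 3s ≈ 0.022, [PO4^3-] = 2s (common-ion effect: Pb^2+ is already 0.022 M).
Ksp ≈ (0.022)^3 × (2s)^2
s = 2.9 x 10^-20 M
Check: 3s = 8.7 × 10^-20 ≪ 0.022, so the approximation is valid.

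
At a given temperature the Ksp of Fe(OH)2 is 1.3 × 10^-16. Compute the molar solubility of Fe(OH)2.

3.2e-6 M

Fe(OH)2(s) <=> Fe^2+ + 2 OH^-
Ksp = [Fe^2+][OH^-]^2
For each mole of Fe(OH)2 that dissolves: [Fe^2+] = s, [OH^-] = 2s.
Ksp = s(2s)^2 = 4s^3
s^3 = 1.3 × 10^-16 / 4, so s = 3.2 × 10^-6 M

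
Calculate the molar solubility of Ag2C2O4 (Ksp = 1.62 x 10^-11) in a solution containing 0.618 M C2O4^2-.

Ag2C2O4(s) <=> 2 Ag^+(aq) + C2O4^2-(aq)
Ksp = [Ag^+]^2[C2O4^2-]
If s mol/L dissolves here, [Ag^+] = 2s, [C2O4^2-] = 0.618 + s ≈ 0.618 (common-ion effect: C2O4^2- is already 0.618 M).
Ksp ≈ (2s)^2 × 0.618
s = 2.56 × 10^-6 M
Check: s = 2.6 x 10^-6 ≪ 0.618, so the approximation is valid.

2.56 × 10^-6 M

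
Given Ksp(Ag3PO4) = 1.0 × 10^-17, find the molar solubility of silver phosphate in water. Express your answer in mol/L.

Ag3PO4(s) <=> 3 Ag^+(aq) + PO4^3-(aq)
Ksp = [Ag^+]^3[PO4^3-]
Let s = molar solubility. Then [Ag^+] = 3s and [PO4^3-] = s.
Ksp = (3s)^3s = 27s^4
s^4 = 1.0 × 10^-17 / 27, so s = 2.5 x 10^-5 M

s = 2.5e-5 M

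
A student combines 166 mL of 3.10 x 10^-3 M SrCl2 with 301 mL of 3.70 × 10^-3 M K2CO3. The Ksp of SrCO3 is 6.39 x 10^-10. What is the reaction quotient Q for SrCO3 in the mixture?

Total volume = 166 + 301 = 467 mL.
[Sr^2+] = 3.10 × 10^-3 × (166/467) = 1.102 x 10^-3 M
[CO3^2-] = 3.70 × 10^-3 × (301/467) = 2.385 × 10^-3 M
SrCO3(s) <=> Sr^2+ + CO3^2-, so Q = [Sr^2+][CO3^2-]
Q = (1.102 × 10^-3)(2.385 x 10^-3) = 2.63 x 10^-6
Q > Ksp, so SrCO3 will precipitate.

2.63e-6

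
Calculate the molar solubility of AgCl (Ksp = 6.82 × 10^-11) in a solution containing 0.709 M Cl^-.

s = 9.62 × 10^-11 M

AgCl(s) ⇌ Ag^+(aq) + Cl^-(aq)
Ksp = [Ag^+][Cl^-]
Let s be the molar solubility in this solution. [Ag^+] = s, [Cl^-] = 0.709 + s ≈ 0.709 (since the Cl^- already present dominates).
Ksp ≈ s × 0.709
s = 9.62 × 10^-11 M
Check: s = 9.6 x 10^-11 ≪ 0.709, so the approximation is valid.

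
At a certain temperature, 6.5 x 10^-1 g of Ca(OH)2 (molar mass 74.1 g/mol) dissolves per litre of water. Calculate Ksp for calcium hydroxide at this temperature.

Molar solubility s = (6.5 x 10^-1 g/L) / (74.1 g/mol) = 8.77 x 10^-3 M.
Ca(OH)2(s) ⇌ Ca^2+(aq) + 2 OH^-(aq)
With molar solubility s: [Ca^2+] = s, [OH^-] = 2s.
Ksp = [Ca^2+][OH^-]^2
Ksp = s(2s)^2 = 4s^3
With s = 8.77 × 10^-3: Ksp = 2.7 × 10^-6

2.7 × 10^-6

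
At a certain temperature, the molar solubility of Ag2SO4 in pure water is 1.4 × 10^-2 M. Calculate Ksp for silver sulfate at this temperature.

Ksp = 1.1e-5

Ag2SO4(s) ⇌ 2 Ag^+(aq) + SO4^2-(aq)
For each mole of Ag2SO4 that dissolves: [Ag^+] = 2s, [SO4^2-] = s.
Ksp = [Ag^+]^2[SO4^2-]
Substituting: Ksp = (2s)^2s = 4s^3
With s = 1.4 x 10^-2: Ksp = 1.1 x 10^-5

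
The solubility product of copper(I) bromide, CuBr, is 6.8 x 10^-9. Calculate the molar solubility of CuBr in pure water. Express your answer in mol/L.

CuBr(s) ⇌ Cu^+ + Br^-
Ksp = [Cu^+][Br^-]
Let s = molar solubility. Then [Cu^+] = s and [Br^-] = s.
Ksp = s × s = s^2
s = (6.8 x 10^-9)^(1/2) = 8.2 × 10^-5 M

s = 8.2 x 10^-5 M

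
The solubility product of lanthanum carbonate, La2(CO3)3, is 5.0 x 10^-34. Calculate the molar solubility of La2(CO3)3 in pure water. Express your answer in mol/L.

8.6 x 10^-8 M

La2(CO3)3(s) ⇌ 2 La^3+ + 3 CO3^2-
Ksp = [La^3+]^2[CO3^2-]^3
With molar solubility s: [La^3+] = 2s, [CO3^2-] = 3s.
So Ksp = (2s)^2 × (3s)^3 = 108s^5
s = (5.0 x 10^-34 / 108)^(1/5) = 8.6 × 10^-8 M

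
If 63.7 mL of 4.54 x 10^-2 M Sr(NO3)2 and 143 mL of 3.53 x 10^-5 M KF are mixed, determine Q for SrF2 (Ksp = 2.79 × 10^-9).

Total volume = 63.7 + 143 = 206.7 mL.
[Sr^2+] = 4.54 x 10^-2 × (63.7/206.7) = 1.399 × 10^-2 M
[F^-] = 3.53 × 10^-5 × (143/206.7) = 2.442 × 10^-5 M
SrF2(s) ⇌ Sr^2+(aq) + 2 F^-(aq), so Q = [Sr^2+][F^-]^2
Q = (1.399 x 10^-2)(2.442 x 10^-5)^2 = 8.34 × 10^-12
Q < Ksp, so no precipitate of SrF2 forms.

8.34 × 10^-12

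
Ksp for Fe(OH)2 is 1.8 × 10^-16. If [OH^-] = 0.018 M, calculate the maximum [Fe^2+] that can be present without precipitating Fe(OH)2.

Fe(OH)2(s) ⇌ Fe^2+ + 2 OH^-
Ksp = [Fe^2+][OH^-]^2
Precipitation begins when Q = Ksp. With [OH^-] = 0.018 M:
1.8 × 10^-16 = (0.018)^2 × [Fe^2+]
[Fe^2+] = (1.8 × 10^-16 / 3.24 x 10^-4) = 5.6 × 10^-13 M

5.6e-13 M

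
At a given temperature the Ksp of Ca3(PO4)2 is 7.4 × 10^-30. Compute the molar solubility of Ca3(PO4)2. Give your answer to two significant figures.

Ca3(PO4)2(s) ⇌ 3 Ca^2+ + 2 PO4^3-
Ksp = [Ca^2+]^3[PO4^3-]^2
Let s = molar solubility. Then [Ca^2+] = 3s and [PO4^3-] = 2s.
So Ksp = (3s)^3 × (2s)^2 = 108s^5
s = (7.4 × 10^-30 / 108)^(1/5) = 5.9 × 10^-7 M

s = 5.9 x 10^-7 M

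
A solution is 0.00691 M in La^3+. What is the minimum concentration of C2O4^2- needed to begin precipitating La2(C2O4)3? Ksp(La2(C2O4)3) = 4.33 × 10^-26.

9.68e-8 M

La2(C2O4)3(s) <=> 2 La^3+ + 3 C2O4^2-
Ksp = [La^3+]^2[C2O4^2-]^3
Precipitation begins when Q = Ksp. With [La^3+] = 0.00691 M:
4.33 × 10^-26 = (0.00691)^2 × [C2O4^2-]^3
[C2O4^2-] = (4.33 × 10^-26 / 4.775 x 10^-5)^(1/3) = 9.68 x 10^-8 M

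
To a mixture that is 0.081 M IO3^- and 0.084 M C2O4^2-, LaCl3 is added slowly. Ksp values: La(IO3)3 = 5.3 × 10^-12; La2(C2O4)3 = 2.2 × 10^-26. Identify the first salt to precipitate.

Precipitation of each salt starts when its ion product equals its Ksp.
For La(IO3)3: 5.3 × 10^-12 = (0.081)^3 × [La^3+]  ⇒  [La^3+] = 1.0 × 10^-8 M.
For La2(C2O4)3: 2.2 × 10^-26 = (0.084)^3 × [La^3+]^2  ⇒  [La^3+] = 6.1 × 10^-12 M.
The salt with the lower threshold [La^3+] precipitates first: La2(C2O4)3.

La2(C2O4)3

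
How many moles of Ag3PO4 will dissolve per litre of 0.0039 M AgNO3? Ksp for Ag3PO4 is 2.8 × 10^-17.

s ≈ 4.7 × 10^-10 M

Ag3PO4(s) ⇌ 3 Ag^+(aq) + PO4^3-(aq)
Ksp = [Ag^+]^3[PO4^3-]
Let s be the molar solubility in this solution. [Ag^+] = 0.0039 + 3s ≈ 0.0039, [PO4^3-] = s (Ksp is small, so little additional dissolves).
Ksp ≈ (0.0039)^3 × s
s = 4.7 × 10^-10 M
Check: 3s = 1.4 × 10^-9 ≪ 0.0039, so the approximation is valid.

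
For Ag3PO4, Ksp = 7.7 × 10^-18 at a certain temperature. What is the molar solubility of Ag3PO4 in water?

s = 2.3 × 10^-5 M

Ag3PO4(s) ⇌ 3 Ag^+ + PO4^3-
Ksp = [Ag^+]^3[PO4^3-]
If s mol/L of Ag3PO4 dissolves, [Ag^+] = 3s and [PO4^3-] = s.
Ksp = (3s)^3s = 27s^4
s^4 = 7.7 × 10^-18 / 27, so s = 2.3 x 10^-5 M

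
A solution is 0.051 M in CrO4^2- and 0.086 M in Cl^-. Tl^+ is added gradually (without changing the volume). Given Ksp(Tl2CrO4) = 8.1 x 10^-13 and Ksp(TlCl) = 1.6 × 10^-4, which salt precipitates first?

Tl2CrO4

Precipitation of each salt starts when its ion product equals its Ksp.
For Tl2CrO4: 8.1 x 10^-13 = 0.051 × [Tl^+]^2  ⇒  [Tl^+] = 4.0 x 10^-6 M.
For TlCl: 1.6 × 10^-4 = 0.086 × [Tl^+]  ⇒  [Tl^+] = 1.9 × 10^-3 M.
The salt with the lower threshold [Tl^+] precipitates first: Tl2CrO4.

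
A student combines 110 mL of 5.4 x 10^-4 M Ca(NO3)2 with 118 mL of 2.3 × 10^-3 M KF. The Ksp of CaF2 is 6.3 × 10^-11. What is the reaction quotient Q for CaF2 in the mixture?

Q ≈ 3.7 × 10^-10

Total volume = 110 + 118 = 228 mL.
[Ca^2+] = 5.4 × 10^-4 × (110/228) = 2.61 x 10^-4 M
[F^-] = 2.3 x 10^-3 × (118/228) = 1.19 x 10^-3 M
CaF2(s) ⇌ Ca^2+(aq) + 2 F^-(aq), so Q = [Ca^2+][F^-]^2
Q = (2.61 x 10^-4)(1.19 × 10^-3)^2 = 3.7 × 10^-10
Q > Ksp, so CaF2 will precipitate.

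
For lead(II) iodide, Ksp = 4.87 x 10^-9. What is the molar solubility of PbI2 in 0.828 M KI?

7.10 x 10^-9 M

PbI2(s) ⇌ Pb^2+(aq) + 2 I^-(aq)
Ksp = [Pb^2+][I^-]^2
Let s be the molar solubility in this solution. [Pb^2+] = s, [I^-] = 0.828 + 2s ≈ 0.828 (since I^- from KI dominates).
Ksp ≈ s × (0.828)^2
s = 7.10 × 10^-9 M
Check: 2s = 1.4 × 10^-8 ≪ 0.828, so the approximation is valid.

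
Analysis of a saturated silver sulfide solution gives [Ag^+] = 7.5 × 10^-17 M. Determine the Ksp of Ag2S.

Ag2S(s) ⇌ 2 Ag^+ + S^2-
Stoichiometry gives [S^2-] = (1/2)[Ag^+] = 3.75 × 10^-17 M.
Ksp = [Ag^+]^2[S^2-]
Ksp = (7.5 × 10^-17)^2 × 3.75 × 10^-17 = 2.1 × 10^-49

Ksp ≈ 2.1e-49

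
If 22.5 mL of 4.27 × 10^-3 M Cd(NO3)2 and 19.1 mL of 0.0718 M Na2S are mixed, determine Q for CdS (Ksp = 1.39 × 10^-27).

Q = 7.61 × 10^-5

Total volume = 22.5 + 19.1 = 41.6 mL.
[Cd^2+] = 4.27 x 10^-3 × (22.5/41.6) = 2.309 x 10^-3 M
[S^2-] = 7.18 × 10^-2 × (19.1/41.6) = 3.297 × 10^-2 M
CdS(s) ⇌ Cd^2+(aq) + S^2-(aq), so Q = [Cd^2+][S^2-]
Q = (2.309 × 10^-3)(3.297 × 10^-2) = 7.61 x 10^-5
Q > Ksp, so CdS will precipitate.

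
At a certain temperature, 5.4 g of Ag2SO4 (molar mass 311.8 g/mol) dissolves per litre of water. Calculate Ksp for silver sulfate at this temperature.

Ksp ≈ 2.1 × 10^-5

Molar solubility s = (5.4 g/L) / (311.8 g/mol) = 1.73 x 10^-2 M.
Ag2SO4(s) ⇌ 2 Ag^+(aq) + SO4^2-(aq)
Let s = molar solubility. Then [Ag^+] = 2s and [SO4^2-] = s.
Ksp = [Ag^+]^2[SO4^2-]
So Ksp = (2s)^2 × s = 4s^3
With s = 1.73 x 10^-2: Ksp = 2.1 × 10^-5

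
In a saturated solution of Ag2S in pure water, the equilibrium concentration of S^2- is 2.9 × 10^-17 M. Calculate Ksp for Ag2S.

Ksp = 9.8e-50

Ag2S(s) <=> 2 Ag^+ + S^2-
Stoichiometry gives [Ag^+] = (2/1)[S^2-] = 5.80 x 10^-17 M.
Ksp = [Ag^+]^2[S^2-]
Ksp = (5.80 x 10^-17)^2 × 2.9 x 10^-17 = 9.8 x 10^-50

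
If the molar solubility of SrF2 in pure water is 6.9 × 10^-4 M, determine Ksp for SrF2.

1.3 x 10^-9

SrF2(s) ⇌ Sr^2+(aq) + 2 F^-(aq)
With molar solubility s: [Sr^2+] = s, [F^-] = 2s.
Ksp = [Sr^2+][F^-]^2
So Ksp = s × (2s)^2 = 4s^3
With s = 6.9 × 10^-4: Ksp = 1.3 × 10^-9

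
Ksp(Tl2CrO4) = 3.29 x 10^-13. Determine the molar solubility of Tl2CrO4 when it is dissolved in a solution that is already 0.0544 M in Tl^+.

s ≈ 1.11 x 10^-10 M

Tl2CrO4(s) <=> 2 Tl^+ + CrO4^2-
Ksp = [Tl^+]^2[CrO4^2-]
If s mol/L dissolves here, [Tl^+] = 0.0544 + 2s ≈ 0.0544, [CrO4^2-] = s (Ksp is small, so little additional dissolves).
Ksp ≈ (0.0544)^2 × s
s = 1.11 × 10^-10 M
Check: 2s = 2.2 × 10^-10 ≪ 0.0544, so the approximation is valid.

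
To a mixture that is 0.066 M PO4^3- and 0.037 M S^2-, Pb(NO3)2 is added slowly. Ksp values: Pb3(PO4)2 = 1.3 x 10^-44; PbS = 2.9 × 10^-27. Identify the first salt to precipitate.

PbS

Precipitation of each salt starts when its ion product equals its Ksp.
For Pb3(PO4)2: 1.3 x 10^-44 = (0.066)^2 × [Pb^2+]^3  ⇒  [Pb^2+] = 1.4 × 10^-14 M.
For PbS: 2.9 × 10^-27 = 0.037 × [Pb^2+]  ⇒  [Pb^2+] = 7.8 x 10^-26 M.
The salt with the lower threshold [Pb^2+] precipitates first: PbS.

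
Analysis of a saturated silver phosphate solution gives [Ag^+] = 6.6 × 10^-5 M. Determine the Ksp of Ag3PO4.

Ksp ≈ 6.3 × 10^-18

Ag3PO4(s) <=> 3 Ag^+(aq) + PO4^3-(aq)
Stoichiometry gives [PO4^3-] = (1/3)[Ag^+] = 2.20 x 10^-5 M.
Ksp = [Ag^+]^3[PO4^3-]
Ksp = (6.6 × 10^-5)^3 × 2.20 × 10^-5 = 6.3 × 10^-18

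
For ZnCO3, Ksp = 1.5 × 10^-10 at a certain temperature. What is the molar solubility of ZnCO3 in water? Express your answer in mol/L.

ZnCO3(s) ⇌ Zn^2+ + CO3^2-
Ksp = [Zn^2+][CO3^2-]
With molar solubility s: [Zn^2+] = s, [CO3^2-] = s.
Ksp = s × s = s^2
s = √(1.5 × 10^-10) = 1.2 × 10^-5 M

s ≈ 1.2 x 10^-5 M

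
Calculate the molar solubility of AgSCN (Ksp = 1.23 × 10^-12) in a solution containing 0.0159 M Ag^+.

s ≈ 7.74 x 10^-11 M

AgSCN(s) ⇌ Ag^+ + SCN^-
Ksp = [Ag^+][SCN^-]
If s mol/L dissolves here, [Ag^+] = 0.0159 + s ≈ 0.0159, [SCN^-] = s (Ksp is small, so little additional dissolves).
Ksp ≈ 0.0159 × s
s = 7.74 × 10^-11 M
Check: s = 7.7 × 10^-11 ≪ 0.0159, so the approximation is valid.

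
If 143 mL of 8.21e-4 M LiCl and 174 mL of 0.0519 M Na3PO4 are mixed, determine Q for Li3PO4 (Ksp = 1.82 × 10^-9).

1.45e-12

Total volume = 143 + 174 = 317 mL.
[Li^+] = 8.21 x 10^-4 × (143/317) = 3.704 × 10^-4 M
[PO4^3-] = 5.19 × 10^-2 × (174/317) = 2.849 × 10^-2 M
Li3PO4(s) <=> 3 Li^+(aq) + PO4^3-(aq), so Q = [Li^+]^3[PO4^3-]
Q = (3.704 × 10^-4)^3(2.849 x 10^-2) = 1.45 x 10^-12
Q < Ksp, so no precipitate of Li3PO4 forms.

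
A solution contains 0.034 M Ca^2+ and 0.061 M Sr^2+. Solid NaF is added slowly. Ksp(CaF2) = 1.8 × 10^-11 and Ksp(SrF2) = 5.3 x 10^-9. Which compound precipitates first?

Each salt begins to precipitate when Q = Ksp, i.e. when [F^-] reaches its threshold.
For CaF2: 1.8 × 10^-11 = 0.034 × [F^-]^2  ⇒  [F^-] = 2.3 × 10^-5 M.
For SrF2: 5.3 x 10^-9 = 0.061 × [F^-]^2  ⇒  [F^-] = 2.9 × 10^-4 M.
The salt with the lower threshold [F^-] precipitates first: CaF2.

CaF2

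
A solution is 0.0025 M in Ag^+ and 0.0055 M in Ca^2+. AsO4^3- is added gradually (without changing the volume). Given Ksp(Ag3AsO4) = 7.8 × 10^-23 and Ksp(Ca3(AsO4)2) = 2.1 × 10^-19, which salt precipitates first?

Precipitation of each salt starts when its ion product equals its Ksp.
For Ag3AsO4: 7.8 × 10^-23 = (0.0025)^3 × [AsO4^3-]  ⇒  [AsO4^3-] = 5.0 x 10^-15 M.
For Ca3(AsO4)2: 2.1 × 10^-19 = (0.0055)^3 × [AsO4^3-]^2  ⇒  [AsO4^3-] = 1.1 × 10^-6 M.
The salt with the lower threshold [AsO4^3-] precipitates first: Ag3AsO4.

Ag3AsO4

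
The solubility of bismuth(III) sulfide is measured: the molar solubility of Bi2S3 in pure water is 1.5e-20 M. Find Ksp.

8.2e-98

Bi2S3(s) ⇌ 2 Bi^3+(aq) + 3 S^2-(aq)
If s mol/L of Bi2S3 dissolves, [Bi^3+] = 2s and [S^2-] = 3s.
Ksp = [Bi^3+]^2[S^2-]^3
Substituting: Ksp = (2s)^2(3s)^3 = 108s^5
Ksp = 108 × (1.5 × 10^-20)^5 = 8.2 × 10^-98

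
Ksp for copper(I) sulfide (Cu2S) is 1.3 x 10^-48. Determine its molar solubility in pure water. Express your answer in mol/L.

s ≈ 6.9 × 10^-17 M

Cu2S(s) ⇌ 2 Cu^+(aq) + S^2-(aq)
Ksp = [Cu^+]^2[S^2-]
For each mole of Cu2S that dissolves: [Cu^+] = 2s, [S^2-] = s.
Substituting: Ksp = (2s)^2s = 4s^3
s = (1.3 x 10^-48 / 4)^(1/3) = 6.9 × 10^-17 M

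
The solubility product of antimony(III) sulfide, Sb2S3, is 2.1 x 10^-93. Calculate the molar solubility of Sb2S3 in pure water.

s ≈ 1.1 x 10^-19 M

Sb2S3(s) ⇌ 2 Sb^3+ + 3 S^2-
Ksp = [Sb^3+]^2[S^2-]^3
With molar solubility s: [Sb^3+] = 2s, [S^2-] = 3s.
Ksp = (2s)^2(3s)^3 = 108s^5
Solving, s = (2.1 x 10^-93/108)^(1/5) = 1.1 x 10^-19 M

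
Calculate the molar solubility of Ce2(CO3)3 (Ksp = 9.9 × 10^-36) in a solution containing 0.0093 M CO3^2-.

Ce2(CO3)3(s) ⇌ 2 Ce^3+ + 3 CO3^2-
Ksp = [Ce^3+]^2[CO3^2-]^3
If s mol/L dissolves here, [Ce^3+] = 2s, [CO3^2-] = 0.0093 + 3s ≈ 0.0093 (common-ion effect: CO3^2- is already 0.0093 M).
Ksp ≈ (2s)^2 × (0.0093)^3
s = 1.8 x 10^-15 M
Check: 3s = 5.3 × 10^-15 ≪ 0.0093, so the approximation is valid.

s ≈ 1.8 × 10^-15 M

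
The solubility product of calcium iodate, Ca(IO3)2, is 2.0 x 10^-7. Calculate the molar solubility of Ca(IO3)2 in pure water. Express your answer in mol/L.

Ca(IO3)2(s) ⇌ Ca^2+(aq) + 2 IO3^-(aq)
Ksp = [Ca^2+][IO3^-]^2
With molar solubility s: [Ca^2+] = s, [IO3^-] = 2s.
Substituting: Ksp = s(2s)^2 = 4s^3
Solving, s = (2.0 x 10^-7/4)^(1/3) = 3.7 × 10^-3 M

s = 3.7 x 10^-3 M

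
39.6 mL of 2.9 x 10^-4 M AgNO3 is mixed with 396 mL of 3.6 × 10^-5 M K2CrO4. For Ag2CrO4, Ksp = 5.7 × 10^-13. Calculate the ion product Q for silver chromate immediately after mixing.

Q ≈ 2.3 × 10^-14

Total volume = 39.6 + 396 = 435.6 mL.
[Ag^+] = 2.9 × 10^-4 × (39.6/435.6) = 2.64 × 10^-5 M
[CrO4^2-] = 3.6 × 10^-5 × (396/435.6) = 3.27 × 10^-5 M
Ag2CrO4(s) ⇌ 2 Ag^+(aq) + CrO4^2-(aq), so Q = [Ag^+]^2[CrO4^2-]
Q = (2.64 × 10^-5)^2(3.27 × 10^-5) = 2.3 × 10^-14
Q < Ksp, so no precipitate of Ag2CrO4 forms.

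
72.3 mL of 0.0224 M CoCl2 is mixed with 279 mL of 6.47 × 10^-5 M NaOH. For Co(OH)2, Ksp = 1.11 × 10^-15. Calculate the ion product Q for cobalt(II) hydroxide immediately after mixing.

Total volume = 72.3 + 279 = 351.3 mL.
[Co^2+] = 2.24 × 10^-2 × (72.3/351.3) = 4.610 x 10^-3 M
[OH^-] = 6.47 x 10^-5 × (279/351.3) = 5.138 × 10^-5 M
Co(OH)2(s) ⇌ Co^2+ + 2 OH^-, so Q = [Co^2+][OH^-]^2
Q = (4.610 x 10^-3)(5.138 × 10^-5)^2 = 1.22 × 10^-11
Q > Ksp, so Co(OH)2 will precipitate.

1.22 × 10^-11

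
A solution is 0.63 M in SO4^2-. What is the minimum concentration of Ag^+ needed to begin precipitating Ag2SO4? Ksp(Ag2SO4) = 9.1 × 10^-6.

3.8 x 10^-3 M

Ag2SO4(s) ⇌ 2 Ag^+(aq) + SO4^2-(aq)
Ksp = [Ag^+]^2[SO4^2-]
Precipitation begins when Q = Ksp. With [SO4^2-] = 0.63 M:
9.1 × 10^-6 = (0.63) × [Ag^+]^2
[Ag^+] = (9.1 × 10^-6 / 6.3 × 10^-1)^(1/2) = 3.8 × 10^-3 M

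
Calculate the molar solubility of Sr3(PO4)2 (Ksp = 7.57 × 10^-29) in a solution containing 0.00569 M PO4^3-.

s ≈ 4.42e-9 M

Sr3(PO4)2(s) ⇌ 3 Sr^2+(aq) + 2 PO4^3-(aq)
Ksp = [Sr^2+]^3[PO4^3-]^2
Let s = moles of Sr3(PO4)2 that dissolve per litre. [Sr^2+] = 3s, [PO4^3-] = 0.00569 + 2s ≈ 0.00569 (common-ion effect: PO4^3- is already 0.00569 M).
Ksp ≈ (3s)^3 × (0.00569)^2
s = 4.42 × 10^-9 M
Check: 2s = 8.8 x 10^-9 ≪ 0.00569, so the approximation is valid.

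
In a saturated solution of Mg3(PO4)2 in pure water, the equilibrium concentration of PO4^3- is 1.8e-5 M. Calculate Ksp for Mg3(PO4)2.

Mg3(PO4)2(s) ⇌ 3 Mg^2+ + 2 PO4^3-
Stoichiometry gives [Mg^2+] = (3/2)[PO4^3-] = 2.70 x 10^-5 M.
Ksp = [Mg^2+]^3[PO4^3-]^2
Ksp = (2.70 × 10^-5)^3 × (1.8 × 10^-5)^2 = 6.4 × 10^-24

Ksp = 6.4e-24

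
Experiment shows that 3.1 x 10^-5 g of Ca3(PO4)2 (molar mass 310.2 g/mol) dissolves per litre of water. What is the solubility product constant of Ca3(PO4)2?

Molar solubility s = (3.1 × 10^-5 g/L) / (310.2 g/mol) = 9.99 × 10^-8 M.
Ca3(PO4)2(s) ⇌ 3 Ca^2+ + 2 PO4^3-
Let s = molar solubility. Then [Ca^2+] = 3s and [PO4^3-] = 2s.
Ksp = [Ca^2+]^3[PO4^3-]^2
Ksp = (3s)^3(2s)^2 = 108s^5
With s = 9.99 x 10^-8: Ksp = 1.1 × 10^-33

Ksp ≈ 1.1 x 10^-33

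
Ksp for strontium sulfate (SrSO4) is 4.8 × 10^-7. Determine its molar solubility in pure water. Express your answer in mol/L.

s = 6.9e-4 M

SrSO4(s) ⇌ Sr^2+ + SO4^2-
Ksp = [Sr^2+][SO4^2-]
With molar solubility s: [Sr^2+] = s, [SO4^2-] = s.
Ksp = (s)(s) = s^2
s = √(4.8 × 10^-7) = 6.9 × 10^-4 M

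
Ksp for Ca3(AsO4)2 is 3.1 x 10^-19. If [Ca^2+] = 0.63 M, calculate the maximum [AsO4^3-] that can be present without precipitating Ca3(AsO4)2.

[AsO4^3-] = 1.1 × 10^-9 M

Ca3(AsO4)2(s) ⇌ 3 Ca^2+ + 2 AsO4^3-
Ksp = [Ca^2+]^3[AsO4^3-]^2
Precipitation begins when Q = Ksp. With [Ca^2+] = 0.63 M:
3.1 x 10^-19 = (0.63)^3 × [AsO4^3-]^2
[AsO4^3-] = (3.1 x 10^-19 / 2.50 × 10^-1)^(1/2) = 1.1 × 10^-9 M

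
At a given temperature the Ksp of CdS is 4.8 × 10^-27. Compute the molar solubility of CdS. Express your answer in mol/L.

CdS(s) ⇌ Cd^2+ + S^2-
Ksp = [Cd^2+][S^2-]
With molar solubility s: [Cd^2+] = s, [S^2-] = s.
Ksp = (s)(s) = s^2
s = √(4.8 × 10^-27) = 6.9 × 10^-14 M

s ≈ 6.9 x 10^-14 M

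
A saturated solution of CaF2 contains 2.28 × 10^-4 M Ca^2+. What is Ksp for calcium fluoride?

4.74 x 10^-11

CaF2(s) ⇌ Ca^2+(aq) + 2 F^-(aq)
Stoichiometry gives [F^-] = (2/1)[Ca^2+] = 4.560 × 10^-4 M.
Ksp = [Ca^2+][F^-]^2
Ksp = 2.28 × 10^-4 × (4.560 × 10^-4)^2 = 4.74 × 10^-11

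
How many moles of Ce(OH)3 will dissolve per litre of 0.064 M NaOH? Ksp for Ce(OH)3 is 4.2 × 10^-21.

Ce(OH)3(s) ⇌ Ce^3+(aq) + 3 OH^-(aq)
Ksp = [Ce^3+][OH^-]^3
Let s = moles of Ce(OH)3 that dissolve per litre. [Ce^3+] = s, [OH^-] = 0.064 + 3s ≈ 0.064 (Ksp is small, so little additional dissolves).
Ksp ≈ s × (0.064)^3
s = 1.6 × 10^-17 M
Check: 3s = 4.8 × 10^-17 ≪ 0.064, so the approximation is valid.

s ≈ 1.6 × 10^-17 M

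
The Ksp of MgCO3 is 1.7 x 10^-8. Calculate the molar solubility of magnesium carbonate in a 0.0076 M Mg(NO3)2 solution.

MgCO3(s) <=> Mg^2+ + CO3^2-
Ksp = [Mg^2+][CO3^2-]
Let s = moles of MgCO3 that dissolve per litre. [Mg^2+] = 0.0076 + s ≈ 0.0076, [CO3^2-] = s (common-ion effect: Mg^2+ is already 0.0076 M).
Ksp ≈ 0.0076 × s
s = 2.2 × 10^-6 M
Check: s = 2.2 x 10^-6 ≪ 0.0076, so the approximation is valid.

2.2 × 10^-6 M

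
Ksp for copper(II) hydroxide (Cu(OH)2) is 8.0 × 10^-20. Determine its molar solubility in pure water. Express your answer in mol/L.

s = 2.7e-7 M

Cu(OH)2(s) ⇌ Cu^2+(aq) + 2 OH^-(aq)
Ksp = [Cu^2+][OH^-]^2
With molar solubility s: [Cu^2+] = s, [OH^-] = 2s.
Ksp = s(2s)^2 = 4s^3
s^3 = 8.0 × 10^-20 / 4, so s = 2.7 × 10^-7 M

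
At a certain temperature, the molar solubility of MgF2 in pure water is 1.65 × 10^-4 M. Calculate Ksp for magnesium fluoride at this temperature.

MgF2(s) ⇌ Mg^2+(aq) + 2 F^-(aq)
With molar solubility s: [Mg^2+] = s, [F^-] = 2s.
Ksp = [Mg^2+][F^-]^2
Substituting: Ksp = s(2s)^2 = 4s^3
Ksp = 4 × (1.65 × 10^-4)^3 = 1.80 × 10^-11

Ksp = 1.80e-11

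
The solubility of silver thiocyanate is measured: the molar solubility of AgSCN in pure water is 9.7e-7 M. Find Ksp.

AgSCN(s) <=> Ag^+ + SCN^-
If s mol/L of AgSCN dissolves, [Ag^+] = s and [SCN^-] = s.
Ksp = [Ag^+][SCN^-]
Ksp = (s)(s) = s^2
With s = 9.7 × 10^-7: Ksp = 9.4 × 10^-13

9.4 x 10^-13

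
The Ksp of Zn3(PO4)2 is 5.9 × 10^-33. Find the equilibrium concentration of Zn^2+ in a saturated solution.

Zn3(PO4)2(s) ⇌ 3 Zn^2+(aq) + 2 PO4^3-(aq)
Ksp = [Zn^2+]^3[PO4^3-]^2
Let s = molar solubility. Then [Zn^2+] = 3s and [PO4^3-] = 2s.
Ksp = (3s)^3(2s)^2 = 108s^5
s^5 = 5.9 × 10^-33 / 108, so s = 1.40 × 10^-7 M
[Zn^2+] = 3s = 4.2 x 10^-7 M

4.2e-7 M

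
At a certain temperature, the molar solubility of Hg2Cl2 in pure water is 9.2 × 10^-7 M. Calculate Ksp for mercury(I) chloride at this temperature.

Ksp ≈ 3.1e-18

Hg2Cl2(s) ⇌ Hg2^2+ + 2 Cl^-
For each mole of Hg2Cl2 that dissolves: [Hg2^2+] = s, [Cl^-] = 2s.
Ksp = [Hg2^2+][Cl^-]^2
So Ksp = s × (2s)^2 = 4s^3
With s = 9.2 × 10^-7: Ksp = 3.1 × 10^-18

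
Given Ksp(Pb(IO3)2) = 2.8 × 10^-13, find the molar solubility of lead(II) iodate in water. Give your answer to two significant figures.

Pb(IO3)2(s) ⇌ Pb^2+ + 2 IO3^-
Ksp = [Pb^2+][IO3^-]^2
If s mol/L of Pb(IO3)2 dissolves, [Pb^2+] = s and [IO3^-] = 2s.
Ksp = s(2s)^2 = 4s^3
s = (2.8 × 10^-13 / 4)^(1/3) = 4.1 × 10^-5 M

s ≈ 4.1 × 10^-5 M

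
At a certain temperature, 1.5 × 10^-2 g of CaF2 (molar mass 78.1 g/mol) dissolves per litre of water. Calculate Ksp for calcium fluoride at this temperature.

Ksp ≈ 2.8 × 10^-11

Molar solubility s = (1.5 × 10^-2 g/L) / (78.1 g/mol) = 1.92 x 10^-4 M.
CaF2(s) ⇌ Ca^2+ + 2 F^-
If s mol/L of CaF2 dissolves, [Ca^2+] = s and [F^-] = 2s.
Ksp = [Ca^2+][F^-]^2
Substituting: Ksp = s(2s)^2 = 4s^3
With s = 1.92 x 10^-4: Ksp = 2.8 × 10^-11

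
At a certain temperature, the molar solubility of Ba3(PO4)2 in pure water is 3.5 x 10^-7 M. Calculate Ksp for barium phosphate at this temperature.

Ba3(PO4)2(s) <=> 3 Ba^2+ + 2 PO4^3-
For each mole of Ba3(PO4)2 that dissolves: [Ba^2+] = 3s, [PO4^3-] = 2s.
Ksp = [Ba^2+]^3[PO4^3-]^2
Ksp = (3s)^3(2s)^2 = 108s^5
Ksp = 108 × (3.5 x 10^-7)^5 = 5.7 x 10^-31

Ksp ≈ 5.7 × 10^-31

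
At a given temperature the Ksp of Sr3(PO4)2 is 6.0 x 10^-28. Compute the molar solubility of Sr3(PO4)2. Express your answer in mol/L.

Sr3(PO4)2(s) ⇌ 3 Sr^2+(aq) + 2 PO4^3-(aq)
Ksp = [Sr^2+]^3[PO4^3-]^2
Let s = molar solubility. Then [Sr^2+] = 3s and [PO4^3-] = 2s.
Substituting: Ksp = (3s)^3(2s)^2 = 108s^5
Solving, s = (6.0 x 10^-28/108)^(1/5) = 1.4 × 10^-6 M

1.4 × 10^-6 M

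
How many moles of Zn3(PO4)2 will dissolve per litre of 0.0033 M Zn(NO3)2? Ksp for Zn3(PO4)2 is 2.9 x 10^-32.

Zn3(PO4)2(s) ⇌ 3 Zn^2+(aq) + 2 PO4^3-(aq)
Ksp = [Zn^2+]^3[PO4^3-]^2
Let s be the molar solubility in this solution. [Zn^2+] = 0.0033 + 3s ≈ 0.0033, [PO4^3-] = 2s (common-ion effect: Zn^2+ is already 0.0033 M).
Ksp ≈ (0.0033)^3 × (2s)^2
s = 4.5 × 10^-13 M
Check: 3s = 1.3 x 10^-12 ≪ 0.0033, so the approximation is valid.

s = 4.5 x 10^-13 M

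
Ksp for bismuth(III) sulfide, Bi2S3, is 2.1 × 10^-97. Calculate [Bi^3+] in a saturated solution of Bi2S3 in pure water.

3.6 x 10^-20 M

Bi2S3(s) <=> 2 Bi^3+(aq) + 3 S^2-(aq)
Ksp = [Bi^3+]^2[S^2-]^3
If s mol/L of Bi2S3 dissolves, [Bi^3+] = 2s and [S^2-] = 3s.
Substituting: Ksp = (2s)^2(3s)^3 = 108s^5
s = (2.1 × 10^-97 / 108)^(1/5) = 1.81 × 10^-20 M
[Bi^3+] = 2s = 3.6 × 10^-20 M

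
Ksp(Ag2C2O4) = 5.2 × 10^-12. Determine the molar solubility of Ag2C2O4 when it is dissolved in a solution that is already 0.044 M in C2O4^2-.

Ag2C2O4(s) ⇌ 2 Ag^+(aq) + C2O4^2-(aq)
Ksp = [Ag^+]^2[C2O4^2-]
If s mol/L dissolves here, [Ag^+] = 2s, [C2O4^2-] = 0.044 + s ≈ 0.044 (Ksp is small, so little additional dissolves).
Ksp ≈ (2s)^2 × 0.044
s = 5.4 × 10^-6 M
Check: s = 5.4 × 10^-6 ≪ 0.044, so the approximation is valid.

s = 5.4 x 10^-6 M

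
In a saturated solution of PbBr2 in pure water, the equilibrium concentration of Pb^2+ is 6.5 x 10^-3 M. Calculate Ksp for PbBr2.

Ksp = 1.1 x 10^-6

PbBr2(s) ⇌ Pb^2+ + 2 Br^-
Stoichiometry gives [Br^-] = (2/1)[Pb^2+] = 1.30 × 10^-2 M.
Ksp = [Pb^2+][Br^-]^2
Ksp = 6.5 × 10^-3 × (1.30 × 10^-2)^2 = 1.1 × 10^-6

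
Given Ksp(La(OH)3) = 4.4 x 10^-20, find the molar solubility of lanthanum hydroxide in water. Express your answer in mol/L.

s ≈ 6.4 × 10^-6 M

La(OH)3(s) ⇌ La^3+ + 3 OH^-
Ksp = [La^3+][OH^-]^3
If s mol/L of La(OH)3 dissolves, [La^3+] = s and [OH^-] = 3s.
So Ksp = s × (3s)^3 = 27s^4
s^4 = 4.4 x 10^-20 / 27, so s = 6.4 × 10^-6 M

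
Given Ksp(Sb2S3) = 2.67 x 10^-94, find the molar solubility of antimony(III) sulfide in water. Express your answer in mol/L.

Sb2S3(s) ⇌ 2 Sb^3+ + 3 S^2-
Ksp = [Sb^3+]^2[S^2-]^3
If s mol/L of Sb2S3 dissolves, [Sb^3+] = 2s and [S^2-] = 3s.
Substituting: Ksp = (2s)^2(3s)^3 = 108s^5
s^5 = 2.67 x 10^-94 / 108, so s = 7.56 × 10^-20 M

s ≈ 7.56 x 10^-20 M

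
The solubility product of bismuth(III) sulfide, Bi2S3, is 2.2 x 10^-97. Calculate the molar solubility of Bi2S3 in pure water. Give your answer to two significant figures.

Bi2S3(s) <=> 2 Bi^3+(aq) + 3 S^2-(aq)
Ksp = [Bi^3+]^2[S^2-]^3
For each mole of Bi2S3 that dissolves: [Bi^3+] = 2s, [S^2-] = 3s.
Substituting: Ksp = (2s)^2(3s)^3 = 108s^5
s = (2.2 x 10^-97 / 108)^(1/5) = 1.8 × 10^-20 M

s = 1.8 x 10^-20 M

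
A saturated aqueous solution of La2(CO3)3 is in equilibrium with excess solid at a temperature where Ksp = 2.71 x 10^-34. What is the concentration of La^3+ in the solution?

La2(CO3)3(s) ⇌ 2 La^3+(aq) + 3 CO3^2-(aq)
Ksp = [La^3+]^2[CO3^2-]^3
For each mole of La2(CO3)3 that dissolves: [La^3+] = 2s, [CO3^2-] = 3s.
Substituting: Ksp = (2s)^2(3s)^3 = 108s^5
s = (2.71 x 10^-34 / 108)^(1/5) = 7.584 × 10^-8 M
[La^3+] = 2s = 1.52 × 10^-7 M

[La^3+] = 1.52 x 10^-7 M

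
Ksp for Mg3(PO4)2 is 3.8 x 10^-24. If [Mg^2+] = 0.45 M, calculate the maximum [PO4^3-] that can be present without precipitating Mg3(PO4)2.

[PO4^3-] = 6.5 × 10^-12 M

Mg3(PO4)2(s) ⇌ 3 Mg^2+(aq) + 2 PO4^3-(aq)
Ksp = [Mg^2+]^3[PO4^3-]^2
Precipitation begins when Q = Ksp. With [Mg^2+] = 0.45 M:
3.8 x 10^-24 = (0.45)^3 × [PO4^3-]^2
[PO4^3-] = (3.8 x 10^-24 / 9.11 x 10^-2)^(1/2) = 6.5 x 10^-12 M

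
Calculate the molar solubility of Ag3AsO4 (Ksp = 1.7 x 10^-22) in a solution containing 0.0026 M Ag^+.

s ≈ 9.7e-15 M

Ag3AsO4(s) <=> 3 Ag^+(aq) + AsO4^3-(aq)
Ksp = [Ag^+]^3[AsO4^3-]
Let s be the molar solubility in this solution. [Ag^+] = 0.0026 + 3s ≈ 0.0026, [AsO4^3-] = s (common-ion effect: Ag^+ is already 0.0026 M).
Ksp ≈ (0.0026)^3 × s
s = 9.7 × 10^-15 M
Check: 3s = 2.9 × 10^-14 ≪ 0.0026, so the approximation is valid.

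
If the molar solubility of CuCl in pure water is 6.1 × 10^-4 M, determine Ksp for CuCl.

Ksp ≈ 3.7e-7

CuCl(s) <=> Cu^+ + Cl^-
With molar solubility s: [Cu^+] = s, [Cl^-] = s.
Ksp = [Cu^+][Cl^-]
Ksp = s^2
With s = 6.1 x 10^-4: Ksp = 3.7 × 10^-7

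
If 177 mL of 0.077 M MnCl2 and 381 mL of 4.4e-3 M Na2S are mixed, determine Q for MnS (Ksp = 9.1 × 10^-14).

Total volume = 177 + 381 = 558 mL.
[Mn^2+] = 7.7 × 10^-2 × (177/558) = 2.44 x 10^-2 M
[S^2-] = 4.4 × 10^-3 × (381/558) = 3.00 × 10^-3 M
MnS(s) <=> Mn^2+ + S^2-, so Q = [Mn^2+][S^2-]
Q = (2.44 × 10^-2)(3.00 × 10^-3) = 7.3 × 10^-5
Q > Ksp, so MnS will precipitate.

Q ≈ 7.3 × 10^-5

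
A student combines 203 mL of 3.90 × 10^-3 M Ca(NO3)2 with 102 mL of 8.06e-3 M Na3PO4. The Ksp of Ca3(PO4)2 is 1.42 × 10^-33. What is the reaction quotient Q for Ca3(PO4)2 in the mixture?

Q ≈ 1.27e-13

Total volume = 203 + 102 = 305 mL.
[Ca^2+] = 3.90 × 10^-3 × (203/305) = 2.596 × 10^-3 M
[PO4^3-] = 8.06 × 10^-3 × (102/305) = 2.695 x 10^-3 M
Ca3(PO4)2(s) ⇌ 3 Ca^2+ + 2 PO4^3-, so Q = [Ca^2+]^3[PO4^3-]^2
Q = (2.596 × 10^-3)^3(2.695 × 10^-3)^2 = 1.27 x 10^-13
Q > Ksp, so Ca3(PO4)2 will precipitate.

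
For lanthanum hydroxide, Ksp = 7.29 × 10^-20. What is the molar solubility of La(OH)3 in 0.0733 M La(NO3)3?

La(OH)3(s) ⇌ La^3+ + 3 OH^-
Ksp = [La^3+][OH^-]^3
If s mol/L dissolves here, [La^3+] = 0.0733 + s ≈ 0.0733, [OH^-] = 3s (Ksp is small, so little additional dissolves).
Ksp ≈ 0.0733 × (3s)^3
s = 3.33 × 10^-7 M
Check: s = 3.3 x 10^-7 ≪ 0.0733, so the approximation is valid.

3.33 × 10^-7 M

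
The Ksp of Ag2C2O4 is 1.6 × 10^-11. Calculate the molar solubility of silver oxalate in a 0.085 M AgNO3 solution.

Ag2C2O4(s) <=> 2 Ag^+(aq) + C2O4^2-(aq)
Ksp = [Ag^+]^2[C2O4^2-]
Let s = moles of Ag2C2O4 that dissolve per litre. [Ag^+] = 0.085 + 2s ≈ 0.085, [C2O4^2-] = s (Ksp is small, so little additional dissolves).
Ksp ≈ (0.085)^2 × s
s = 2.2 x 10^-9 M
Check: 2s = 4.4 x 10^-9 ≪ 0.085, so the approximation is valid.

s ≈ 2.2 × 10^-9 M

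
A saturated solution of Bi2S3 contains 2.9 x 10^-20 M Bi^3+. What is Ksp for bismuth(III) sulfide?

Bi2S3(s) ⇌ 2 Bi^3+ + 3 S^2-
Stoichiometry gives [S^2-] = (3/2)[Bi^3+] = 4.35 × 10^-20 M.
Ksp = [Bi^3+]^2[S^2-]^3
Ksp = (2.9 × 10^-20)^2 × (4.35 x 10^-20)^3 = 6.9 × 10^-98

Ksp = 6.9 × 10^-98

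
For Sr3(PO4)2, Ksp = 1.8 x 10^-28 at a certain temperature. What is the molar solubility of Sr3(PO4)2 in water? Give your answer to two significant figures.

Sr3(PO4)2(s) <=> 3 Sr^2+(aq) + 2 PO4^3-(aq)
Ksp = [Sr^2+]^3[PO4^3-]^2
For each mole of Sr3(PO4)2 that dissolves: [Sr^2+] = 3s, [PO4^3-] = 2s.
Ksp = (3s)^3(2s)^2 = 108s^5
s^5 = 1.8 x 10^-28 / 108, so s = 1.1 × 10^-6 M

1.1e-6 M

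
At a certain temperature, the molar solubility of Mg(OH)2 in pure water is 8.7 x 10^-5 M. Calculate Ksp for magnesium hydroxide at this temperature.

Mg(OH)2(s) ⇌ Mg^2+(aq) + 2 OH^-(aq)
If s mol/L of Mg(OH)2 dissolves, [Mg^2+] = s and [OH^-] = 2s.
Ksp = [Mg^2+][OH^-]^2
So Ksp = s × (2s)^2 = 4s^3
With s = 8.7 × 10^-5: Ksp = 2.6 x 10^-12

Ksp ≈ 2.6 × 10^-12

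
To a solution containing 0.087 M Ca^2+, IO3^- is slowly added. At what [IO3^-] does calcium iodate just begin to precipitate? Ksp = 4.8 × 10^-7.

Ca(IO3)2(s) ⇌ Ca^2+ + 2 IO3^-
Ksp = [Ca^2+][IO3^-]^2
Precipitation begins when Q = Ksp. With [Ca^2+] = 0.087 M:
4.8 × 10^-7 = (0.087) × [IO3^-]^2
[IO3^-] = (4.8 × 10^-7 / 8.7 × 10^-2)^(1/2) = 2.3 × 10^-3 M

[IO3^-] = 2.3 × 10^-3 M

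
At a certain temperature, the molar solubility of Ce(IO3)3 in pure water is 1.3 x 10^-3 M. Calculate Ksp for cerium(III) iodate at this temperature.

Ce(IO3)3(s) ⇌ Ce^3+(aq) + 3 IO3^-(aq)
For each mole of Ce(IO3)3 that dissolves: [Ce^3+] = s, [IO3^-] = 3s.
Ksp = [Ce^3+][IO3^-]^3
Ksp = s(3s)^3 = 27s^4
Ksp = 27 × (1.3 x 10^-3)^4 = 7.7 x 10^-11

7.7e-11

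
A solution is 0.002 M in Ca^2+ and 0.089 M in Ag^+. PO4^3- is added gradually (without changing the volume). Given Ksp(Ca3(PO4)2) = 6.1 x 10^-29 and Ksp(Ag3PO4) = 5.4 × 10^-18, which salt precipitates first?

Precipitation of each salt starts when its ion product equals its Ksp.
For Ca3(PO4)2: 6.1 x 10^-29 = (0.002)^3 × [PO4^3-]^2  ⇒  [PO4^3-] = 8.7 × 10^-11 M.
For Ag3PO4: 5.4 × 10^-18 = (0.089)^3 × [PO4^3-]  ⇒  [PO4^3-] = 7.7 x 10^-15 M.
The salt with the lower threshold [PO4^3-] precipitates first: Ag3PO4.

Ag3PO4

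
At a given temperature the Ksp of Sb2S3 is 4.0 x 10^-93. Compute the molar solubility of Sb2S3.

Sb2S3(s) ⇌ 2 Sb^3+(aq) + 3 S^2-(aq)
Ksp = [Sb^3+]^2[S^2-]^3
If s mol/L of Sb2S3 dissolves, [Sb^3+] = 2s and [S^2-] = 3s.
Ksp = (2s)^2(3s)^3 = 108s^5
s = (4.0 x 10^-93 / 108)^(1/5) = 1.3 × 10^-19 M

1.3 × 10^-19 M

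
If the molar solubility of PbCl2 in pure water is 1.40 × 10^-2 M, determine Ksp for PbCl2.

1.10e-5

PbCl2(s) ⇌ Pb^2+ + 2 Cl^-
For each mole of PbCl2 that dissolves: [Pb^2+] = s, [Cl^-] = 2s.
Ksp = [Pb^2+][Cl^-]^2
Ksp = s(2s)^2 = 4s^3
Ksp = 4 × (1.40 × 10^-2)^3 = 1.10 × 10^-5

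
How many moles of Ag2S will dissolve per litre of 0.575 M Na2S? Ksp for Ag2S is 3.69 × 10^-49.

4.01e-25 M

Ag2S(s) ⇌ 2 Ag^+ + S^2-
Ksp = [Ag^+]^2[S^2-]
Let s be the molar solubility in this solution. [Ag^+] = 2s, [S^2-] = 0.575 + s ≈ 0.575 (Ksp is small, so little additional dissolves).
Ksp ≈ (2s)^2 × 0.575
s = 4.01 × 10^-25 M
Check: s = 4.0 x 10^-25 ≪ 0.575, so the approximation is valid.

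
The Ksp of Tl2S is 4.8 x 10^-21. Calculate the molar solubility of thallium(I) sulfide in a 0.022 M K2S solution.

Tl2S(s) ⇌ 2 Tl^+ + S^2-
Ksp = [Tl^+]^2[S^2-]
If s mol/L dissolves here, [Tl^+] = 2s, [S^2-] = 0.022 + s ≈ 0.022 (since S^2- from K2S dominates).
Ksp ≈ (2s)^2 × 0.022
s = 2.3 x 10^-10 M
Check: s = 2.3 × 10^-10 ≪ 0.022, so the approximation is valid.

2.3e-10 M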